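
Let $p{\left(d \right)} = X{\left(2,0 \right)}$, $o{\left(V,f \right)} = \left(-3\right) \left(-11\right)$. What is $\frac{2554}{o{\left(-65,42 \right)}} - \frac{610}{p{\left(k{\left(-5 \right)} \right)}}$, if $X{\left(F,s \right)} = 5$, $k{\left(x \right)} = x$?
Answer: $- \frac{1472}{33} \approx -44.606$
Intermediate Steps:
$o{\left(V,f \right)} = 33$
$p{\left(d \right)} = 5$
$\frac{2554}{o{\left(-65,42 \right)}} - \frac{610}{p{\left(k{\left(-5 \right)} \right)}} = \frac{2554}{33} - \frac{610}{5} = 2554 \cdot \frac{1}{33} - 122 = \frac{2554}{33} - 122 = - \frac{1472}{33}$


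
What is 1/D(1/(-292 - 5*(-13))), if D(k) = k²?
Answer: 51529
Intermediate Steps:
1/D(1/(-292 - 5*(-13))) = 1/((1/(-292 - 5*(-13)))²) = 1/((1/(-292 + 65))²) = 1/((1/(-227))²) = 1/((-1/227)²) = 1/(1/51529) = 51529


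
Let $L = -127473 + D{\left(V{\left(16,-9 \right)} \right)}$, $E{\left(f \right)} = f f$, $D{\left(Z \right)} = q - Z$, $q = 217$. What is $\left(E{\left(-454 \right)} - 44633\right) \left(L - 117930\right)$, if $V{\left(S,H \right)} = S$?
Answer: $-39595954566$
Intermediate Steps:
$D{\left(Z \right)} = 217 - Z$
$E{\left(f \right)} = f^{2}$
$L = -127272$ ($L = -127473 + \left(217 - 16\right) = -127473 + 201 = -127272$)
$\left(E{\left(-454 \right)} - 44633\right) \left(L - 117930\right) = \left(\left(-454\right)^{2} - 44633\right) \left(-127272 - 117930\right) = \left(206116 - 44633\right) \left(-245202\right) = 161483 \left(-245202\right) = -39595954566$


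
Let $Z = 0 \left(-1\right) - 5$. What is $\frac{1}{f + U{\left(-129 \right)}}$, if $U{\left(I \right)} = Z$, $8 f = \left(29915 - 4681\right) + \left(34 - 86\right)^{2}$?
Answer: $\frac{4}{13949} \approx 0.00028676$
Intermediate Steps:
$Z = -5$ ($Z = 0 - 5 = -5$)
$f = \frac{13969}{4}$ ($f = \frac{\left(29915 - 4681\right) + \left(34 - 86\right)^{2}}{8} = \frac{25234 + \left(-52\right)^{2}}{8} = \frac{25234 + 2704}{8} = \frac{1}{8} \cdot 27938 = \frac{13969}{4} \approx 3492.3$)
$U{\left(I \right)} = -5$
$\frac{1}{f + U{\left(-129 \right)}} = \frac{1}{\frac{13969}{4} - 5} = \frac{1}{\frac{13949}{4}} = \frac{4}{13949}$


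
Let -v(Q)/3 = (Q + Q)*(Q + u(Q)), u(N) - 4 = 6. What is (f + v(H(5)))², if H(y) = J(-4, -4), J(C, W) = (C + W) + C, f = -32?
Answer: 30976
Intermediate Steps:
J(C, W) = W + 2*C
u(N) = 10 (u(N) = 4 + 6 = 10)
H(y) = -12 (H(y) = -4 + 2*(-4) = -4 - 8 = -12)
v(Q) = -6*Q*(10 + Q) (v(Q) = -3*(Q + Q)*(Q + 10) = -3*2*Q*(10 + Q) = -6*Q*(10 + Q))
(f + v(H(5)))² = (-32 - 6*(-12)*(10 - 12))² = (-32 - 6*(-12)*(-2))² = (-32 - 144)² = (-176)² = 30976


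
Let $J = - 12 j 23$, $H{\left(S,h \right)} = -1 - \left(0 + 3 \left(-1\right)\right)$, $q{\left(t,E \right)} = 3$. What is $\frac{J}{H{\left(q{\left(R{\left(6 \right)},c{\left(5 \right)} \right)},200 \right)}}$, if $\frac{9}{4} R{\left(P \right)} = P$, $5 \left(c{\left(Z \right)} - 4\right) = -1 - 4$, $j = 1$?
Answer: $-138$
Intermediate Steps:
$c{\left(Z \right)} = 3$ ($c{\left(Z \right)} = 4 + \frac{-1 - 4}{5} = 4 + \frac{1}{5} \left(-5\right) = 4 - 1 = 3$)
$R{\left(P \right)} = \frac{4 P}{9}$
$H{\left(S,h \right)} = 2$ ($H{\left(S,h \right)} = -1 - \left(0 - 3\right) = -1 - -3 = -1 + 3 = 2$)
$J = -276$ ($J = \left(-12\right) 1 \cdot 23 = \left(-12\right) 23 = -276$)
$\frac{J}{H{\left(q{\left(R{\left(6 \right)},c{\left(5 \right)} \right)},200 \right)}} = - \frac{276}{2} = \left(-276\right) \frac{1}{2} = -138$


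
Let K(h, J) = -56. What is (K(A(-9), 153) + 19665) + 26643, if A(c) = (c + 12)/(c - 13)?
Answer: 46252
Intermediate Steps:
A(c) = (12 + c)/(-13 + c)
(K(A(-9), 153) + 19665) + 26643 = (-56 + 19665) + 26643 = 19609 + 26643 = 46252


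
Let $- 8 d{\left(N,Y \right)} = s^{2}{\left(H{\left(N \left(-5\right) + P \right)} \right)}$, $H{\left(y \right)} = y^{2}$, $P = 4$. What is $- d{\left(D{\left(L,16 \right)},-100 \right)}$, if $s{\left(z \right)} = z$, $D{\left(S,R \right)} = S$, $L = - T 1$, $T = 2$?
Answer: $4802$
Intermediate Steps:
$L = -2$ ($L = \left(-1\right) 2 \cdot 1 = \left(-2\right) 1 = -2$)
$d{\left(N,Y \right)} = - \frac{\left(4 - 5 N\right)^{4}}{8}$ ($d{\left(N,Y \right)} = - \frac{\left(\left(N \left(-5\right) + 4\right)^{2}\right)^{2}}{8} = - \frac{\left(\left(- 5 N + 4\right)^{2}\right)^{2}}{8} = - \frac{\left(\left(4 - 5 N\right)^{2}\right)^{2}}{8} = - \frac{\left(4 - 5 N\right)^{4}}{8}$)
$- d{\left(D{\left(L,16 \right)},-100 \right)} = - \frac{\left(-1\right) \left(-4 + 5 \left(-2\right)\right)^{4}}{8} = - \frac{\left(-1\right) \left(-4 - 10\right)^{4}}{8} = - \frac{\left(-1\right) \left(-14\right)^{4}}{8} = - \frac{\left(-1\right) 38416}{8} = \left(-1\right) \left(-4802\right) = 4802$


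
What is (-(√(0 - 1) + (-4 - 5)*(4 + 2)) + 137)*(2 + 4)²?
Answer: 6876 - 36*I ≈ 6876.0 - 36.0*I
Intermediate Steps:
(-(√(0 - 1) + (-4 - 5)*(4 + 2)) + 137)*(2 + 4)² = (-(√(-1) - 9*6) + 137)*6² = (-(I - 54) + 137)*36 = (-(-54 + I) + 137)*36 = ((54 - I) + 137)*36 = (191 - I)*36 = 6876 - 36*I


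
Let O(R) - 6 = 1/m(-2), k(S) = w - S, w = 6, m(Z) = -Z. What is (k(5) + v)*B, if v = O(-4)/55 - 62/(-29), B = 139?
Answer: 1443793/3190 ≈ 452.60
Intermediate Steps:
k(S) = 6 - S
O(R) = 13/2 (O(R) = 6 + 1/(-1*(-2)) = 6 + 1/2 = 6 + ½ = 13/2)
v = 7197/3190 (v = (13/2)/55 - 62/(-29) = (13/2)*(1/55) - 62*(-1/29) = 13/110 + 62/29 = 7197/3190 ≈ 2.2561)
(k(5) + v)*B = ((6 - 1*5) + 7197/3190)*139 = ((6 - 5) + 7197/3190)*139 = (1 + 7197/3190)*139 = (10387/3190)*139 = 1443793/3190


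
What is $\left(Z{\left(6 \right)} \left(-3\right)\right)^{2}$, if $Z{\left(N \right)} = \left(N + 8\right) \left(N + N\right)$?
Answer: $254016$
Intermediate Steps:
$Z{\left(N \right)} = 2 N \left(8 + N\right)$ ($Z{\left(N \right)} = \left(8 + N\right) 2 N = 2 N \left(8 + N\right)$)
$\left(Z{\left(6 \right)} \left(-3\right)\right)^{2} = \left(2 \cdot 6 \left(8 + 6\right) \left(-3\right)\right)^{2} = \left(2 \cdot 6 \cdot 14 \left(-3\right)\right)^{2} = \left(168 \left(-3\right)\right)^{2} = \left(-504\right)^{2} = 254016$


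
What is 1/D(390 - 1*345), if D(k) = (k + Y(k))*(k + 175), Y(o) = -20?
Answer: 1/5500 ≈ 0.00018182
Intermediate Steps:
D(k) = (-20 + k)*(175 + k) (D(k) = (k - 20)*(k + 175) = (-20 + k)*(175 + k))
1/D(390 - 1*345) = 1/(-3500 + (390 - 1*345)**2 + 155*(390 - 1*345)) = 1/(-3500 + (390 - 345)**2 + 155*(390 - 345)) = 1/(-3500 + 45**2 + 155*45) = 1/(-3500 + 2025 + 6975) = 1/5500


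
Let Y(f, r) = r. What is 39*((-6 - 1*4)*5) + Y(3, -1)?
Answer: -1951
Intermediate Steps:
39*((-6 - 1*4)*5) + Y(3, -1) = 39*((-6 - 1*4)*5) - 1 = 39*((-6 - 4)*5) - 1 = 39*(-10*5) - 1 = 39*(-50) - 1 = -1950 - 1 = -1951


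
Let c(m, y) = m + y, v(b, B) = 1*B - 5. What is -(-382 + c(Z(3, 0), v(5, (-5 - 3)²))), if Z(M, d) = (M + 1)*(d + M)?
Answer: 311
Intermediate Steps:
v(b, B) = -5 + B (v(b, B) = B - 5 = -5 + B)
Z(M, d) = (1 + M)*(M + d)
-(-382 + c(Z(3, 0), v(5, (-5 - 3)²))) = -(-382 + ((3 + 0 + 3² + 3*0) + (-5 + (-5 - 3)²))) = -(-382 + ((3 + 0 + 9 + 0) + (-5 + (-8)²))) = -(-382 + (12 + (-5 + 64))) = -(-382 + (12 + 59)) = -(-382 + 71) = -1*(-311) = 311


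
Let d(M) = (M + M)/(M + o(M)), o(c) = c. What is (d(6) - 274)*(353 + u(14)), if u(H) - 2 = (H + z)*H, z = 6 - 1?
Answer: -169533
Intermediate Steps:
z = 5
d(M) = 1 (d(M) = (M + M)/(M + M) = (2*M)/((2*M)) = (2*M)*(1/(2*M)) = 1)
u(H) = 2 + H*(5 + H) (u(H) = 2 + (H + 5)*H = 2 + (5 + H)*H = 2 + H*(5 + H))
(d(6) - 274)*(353 + u(14)) = (1 - 274)*(353 + (2 + 14² + 5*14)) = -273*(353 + (2 + 196 + 70)) = -273*(353 + 268) = -273*621 = -169533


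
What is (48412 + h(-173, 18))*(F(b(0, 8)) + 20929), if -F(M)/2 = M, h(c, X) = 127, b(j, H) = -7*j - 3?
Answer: 1016163965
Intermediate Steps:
b(j, H) = -3 - 7*j
F(M) = -2*M
(48412 + h(-173, 18))*(F(b(0, 8)) + 20929) = (48412 + 127)*(-2*(-3 - 7*0) + 20929) = 48539*(-2*(-3 + 0) + 20929) = 48539*(-2*(-3) + 20929) = 48539*(6 + 20929) = 48539*20935 = 1016163965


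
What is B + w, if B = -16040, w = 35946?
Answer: 19906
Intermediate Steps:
B + w = -16040 + 35946 = 19906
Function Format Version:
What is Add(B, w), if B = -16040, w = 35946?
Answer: 19906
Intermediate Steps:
Add(B, w) = Add(-16040, 35946) = 19906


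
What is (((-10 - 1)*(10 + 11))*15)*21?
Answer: -72765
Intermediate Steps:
(((-10 - 1)*(10 + 11))*15)*21 = (-11*21*15)*21 = -231*15*21 = -3465*21 = -72765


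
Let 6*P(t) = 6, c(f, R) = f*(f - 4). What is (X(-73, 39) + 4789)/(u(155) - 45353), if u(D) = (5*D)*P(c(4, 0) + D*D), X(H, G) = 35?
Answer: -2412/22289 ≈ -0.10821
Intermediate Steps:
c(f, R) = f*(-4 + f)
P(t) = 1 (P(t) = (1/6)*6 = 1)
u(D) = 5*D (u(D) = (5*D)*1 = 5*D)
(X(-73, 39) + 4789)/(u(155) - 45353) = (35 + 4789)/(5*155 - 45353) = 4824/(775 - 45353) = 4824/(-44578) = 4824*(-1/44578) = -2412/22289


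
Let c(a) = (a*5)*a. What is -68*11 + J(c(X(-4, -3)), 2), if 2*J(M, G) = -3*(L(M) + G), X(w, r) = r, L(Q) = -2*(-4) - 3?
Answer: -1517/2 ≈ -758.50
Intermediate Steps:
L(Q) = 5 (L(Q) = 8 - 3 = 5)
c(a) = 5*a² (c(a) = (5*a)*a = 5*a²)
J(M, G) = -15/2 - 3*G/2 (J(M, G) = (-3*(5 + G))/2 = (-15 - 3*G)/2 = -15/2 - 3*G/2)
-68*11 + J(c(X(-4, -3)), 2) = -68*11 + (-15/2 - 3/2*2) = -748 + (-15/2 - 3) = -748 - 21/2 = -1517/2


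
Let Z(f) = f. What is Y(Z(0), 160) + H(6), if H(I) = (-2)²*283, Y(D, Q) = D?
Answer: 1132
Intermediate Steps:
H(I) = 1132 (H(I) = 4*283 = 1132)
Y(Z(0), 160) + H(6) = 0 + 1132 = 1132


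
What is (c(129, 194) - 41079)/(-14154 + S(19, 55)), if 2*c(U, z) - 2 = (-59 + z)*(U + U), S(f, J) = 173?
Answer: 23663/13981 ≈ 1.6925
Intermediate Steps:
c(U, z) = 1 + U*(-59 + z) (c(U, z) = 1 + ((-59 + z)*(U + U))/2 = 1 + ((-59 + z)*(2*U))/2 = 1 + (2*U*(-59 + z))/2 = 1 + U*(-59 + z))
(c(129, 194) - 41079)/(-14154 + S(19, 55)) = ((1 - 59*129 + 129*194) - 41079)/(-14154 + 173) = ((1 - 7611 + 25026) - 41079)/(-13981) = (17416 - 41079)*(-1/13981) = -23663*(-1/13981) = 23663/13981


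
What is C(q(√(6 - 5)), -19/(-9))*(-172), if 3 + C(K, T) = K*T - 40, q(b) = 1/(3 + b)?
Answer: 65747/9 ≈ 7305.2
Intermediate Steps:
C(K, T) = -43 + K*T (C(K, T) = -3 + (K*T - 40) = -3 + (-40 + K*T) = -43 + K*T)
C(q(√(6 - 5)), -19/(-9))*(-172) = (-43 + (-19/(-9))/(3 + √(6 - 5)))*(-172) = (-43 + (-19*(-⅑))/(3 + √1))*(-172) = (-43 + (19/9)/(3 + 1))*(-172) = (-43 + (19/9)/4)*(-172) = (-43 + (¼)*(19/9))*(-172) = (-43 + 19/36)*(-172) = -1529/36*(-172) = 65747/9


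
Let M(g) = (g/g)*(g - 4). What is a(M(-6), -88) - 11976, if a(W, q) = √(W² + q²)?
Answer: -11976 + 2*√1961 ≈ -11887.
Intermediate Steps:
M(g) = -4 + g (M(g) = 1*(-4 + g) = -4 + g)
a(M(-6), -88) - 11976 = √((-4 - 6)² + (-88)²) - 11976 = √((-10)² + 7744) - 11976 = √(100 + 7744) - 11976 = √7844 - 11976 = 2*√1961 - 11976 = -11976 + 2*√1961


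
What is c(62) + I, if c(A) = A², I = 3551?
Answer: 7395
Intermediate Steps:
c(62) + I = 62² + 3551 = 3844 + 3551 = 7395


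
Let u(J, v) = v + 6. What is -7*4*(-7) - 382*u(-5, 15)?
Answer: -7826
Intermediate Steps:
u(J, v) = 6 + v
-7*4*(-7) - 382*u(-5, 15) = -7*4*(-7) - 382*(6 + 15) = -28*(-7) - 382*21 = 196 - 8022 = -7826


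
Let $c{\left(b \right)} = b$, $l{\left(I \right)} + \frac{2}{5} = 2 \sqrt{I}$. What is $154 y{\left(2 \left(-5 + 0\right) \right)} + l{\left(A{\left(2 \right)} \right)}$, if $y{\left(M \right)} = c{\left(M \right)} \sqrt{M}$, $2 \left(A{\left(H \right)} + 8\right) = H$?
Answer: $- \frac{2}{5} - 1540 i \sqrt{10} + 2 i \sqrt{7} \approx -0.4 - 4864.6 i$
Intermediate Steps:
$A{\left(H \right)} = -8 + \frac{H}{2}$
$l{\left(I \right)} = - \frac{2}{5} + 2 \sqrt{I}$
$y{\left(M \right)} = M^{\frac{3}{2}}$ ($y{\left(M \right)} = M \sqrt{M} = M^{\frac{3}{2}}$)
$154 y{\left(2 \left(-5 + 0\right) \right)} + l{\left(A{\left(2 \right)} \right)} = 154 \left(2 \left(-5 + 0\right)\right)^{\frac{3}{2}} - \left(\frac{2}{5} - 2 \sqrt{-8 + \frac{1}{2} \cdot 2}\right) = 154 \left(2 \left(-5\right)\right)^{\frac{3}{2}} - \left(\frac{2}{5} - 2 \sqrt{-8 + 1}\right) = 154 \left(-10\right)^{\frac{3}{2}} - \left(\frac{2}{5} - 2 \sqrt{-7}\right) = 154 \left(- 10 i \sqrt{10}\right) - \left(\frac{2}{5} - 2 i \sqrt{7}\right) = - 1540 i \sqrt{10} - \left(\frac{2}{5} - 2 i \sqrt{7}\right) = - \frac{2}{5} - 1540 i \sqrt{10} + 2 i \sqrt{7}$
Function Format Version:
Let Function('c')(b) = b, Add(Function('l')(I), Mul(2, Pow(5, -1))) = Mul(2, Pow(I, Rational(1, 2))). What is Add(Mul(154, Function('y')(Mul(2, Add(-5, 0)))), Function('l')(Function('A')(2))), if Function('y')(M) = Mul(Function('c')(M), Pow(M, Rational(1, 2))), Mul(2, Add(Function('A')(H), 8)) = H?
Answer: Add(Rational(-2, 5), Mul(-1540, I, Pow(10, Rational(1, 2))), Mul(2, I, Pow(7, Rational(1, 2)))) ≈ Add(-0.40000, Mul(-4864.6, I))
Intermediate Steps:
Function('A')(H) = Add(-8, Mul(Rational(1, 2), H))
Function('l')(I) = Add(Rational(-2, 5), Mul(2, Pow(I, Rational(1, 2))))
Function('y')(M) = Pow(M, Rational(3, 2)) (Function('y')(M) = Mul(M, Pow(M, Rational(1, 2))) = Pow(M, Rational(3, 2)))
Add(Mul(154, Function('y')(Mul(2, Add(-5, 0)))), Function('l')(Function('A')(2))) = Add(Mul(154, Pow(Mul(2, Add(-5, 0)), Rational(3, 2))), Add(Rational(-2, 5), Mul(2, Pow(Add(-8, Mul(Rational(1, 2), 2)), Rational(1, 2))))) = Add(Mul(154, Pow(Mul(2, -5), Rational(3, 2))), Add(Rational(-2, 5), Mul(2, Pow(Add(-8, 1), Rational(1, 2))))) = Add(Mul(154, Pow(-10, Rational(3, 2))), Add(Rational(-2, 5), Mul(2, Pow(-7, Rational(1, 2))))) = Add(Mul(154, Mul(-10, I, Pow(10, Rational(1, 2)))), Add(Rational(-2, 5), Mul(2, Mul(I, Pow(7, Rational(1, 2)))))) = Add(Mul(-1540, I, Pow(10, Rational(1, 2))), Add(Rational(-2, 5), Mul(2, I, Pow(7, Rational(1, 2))))) = Add(Rational(-2, 5), Mul(-1540, I, Pow(10, Rational(1, 2))), Mul(2, I, Pow(7, Rational(1, 2))))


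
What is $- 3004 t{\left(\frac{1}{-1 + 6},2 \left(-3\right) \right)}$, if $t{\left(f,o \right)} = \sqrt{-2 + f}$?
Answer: $- \frac{9012 i \sqrt{5}}{5} \approx - 4030.3 i$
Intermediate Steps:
$- 3004 t{\left(\frac{1}{-1 + 6},2 \left(-3\right) \right)} = - 3004 \sqrt{-2 + \frac{1}{-1 + 6}} = - 3004 \sqrt{-2 + \frac{1}{5}} = - 3004 \sqrt{- \frac{9}{5}} = - 3004 \frac{3 i \sqrt{5}}{5} = - \frac{9012 i \sqrt{5}}{5}$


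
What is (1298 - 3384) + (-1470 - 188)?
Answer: -3744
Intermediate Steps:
(1298 - 3384) + (-1470 - 188) = -2086 - 1658 = -3744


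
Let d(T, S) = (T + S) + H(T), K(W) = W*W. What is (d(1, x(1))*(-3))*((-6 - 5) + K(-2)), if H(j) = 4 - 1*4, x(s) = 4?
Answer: 105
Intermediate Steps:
H(j) = 0 (H(j) = 4 - 4 = 0)
K(W) = W²
d(T, S) = S + T (d(T, S) = (T + S) + 0 = (S + T) + 0 = S + T)
(d(1, x(1))*(-3))*((-6 - 5) + K(-2)) = ((4 + 1)*(-3))*((-6 - 5) + (-2)²) = (5*(-3))*(-11 + 4) = -15*(-7) = 105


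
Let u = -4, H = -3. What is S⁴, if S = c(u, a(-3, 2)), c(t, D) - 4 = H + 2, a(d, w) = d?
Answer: 81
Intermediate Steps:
c(t, D) = 3 (c(t, D) = 4 + (-3 + 2) = 4 - 1 = 3)
S = 3
S⁴ = 3⁴ = 81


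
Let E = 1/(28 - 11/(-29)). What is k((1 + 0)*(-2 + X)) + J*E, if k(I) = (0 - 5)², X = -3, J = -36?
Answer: 19531/823 ≈ 23.731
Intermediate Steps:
k(I) = 25 (k(I) = (-5)² = 25)
E = 29/823 (E = 1/(28 - 11*(-1/29)) = 1/(28 + 11/29) = 1/(823/29) = 29/823 ≈ 0.035237)
k((1 + 0)*(-2 + X)) + J*E = 25 - 36*29/823 = 25 - 1044/823 = 19531/823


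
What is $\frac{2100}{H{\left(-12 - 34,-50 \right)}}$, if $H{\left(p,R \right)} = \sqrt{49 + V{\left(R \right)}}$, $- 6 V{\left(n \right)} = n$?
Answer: $\frac{1050 \sqrt{129}}{43} \approx 277.34$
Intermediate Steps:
$V{\left(n \right)} = - \frac{n}{6}$
$H{\left(p,R \right)} = \sqrt{49 - \frac{R}{6}}$
$\frac{2100}{H{\left(-12 - 34,-50 \right)}} = \frac{2100}{\frac{1}{6} \sqrt{1764 - -300}} = \frac{2100}{\frac{1}{6} \sqrt{1764 + 300}} = \frac{2100}{\frac{1}{6} \sqrt{2064}} = \frac{2100}{\frac{1}{6} \cdot 4 \sqrt{129}} = \frac{2100}{\frac{2}{3} \sqrt{129}} = 2100 \frac{\sqrt{129}}{86} = \frac{1050 \sqrt{129}}{43}$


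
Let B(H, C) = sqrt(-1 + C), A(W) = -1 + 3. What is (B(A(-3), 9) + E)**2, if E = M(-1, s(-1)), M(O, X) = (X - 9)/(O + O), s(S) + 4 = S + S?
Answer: 257/4 + 30*sqrt(2) ≈ 106.68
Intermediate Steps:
s(S) = -4 + 2*S (s(S) = -4 + (S + S) = -4 + 2*S)
A(W) = 2
M(O, X) = (-9 + X)/(2*O) (M(O, X) = (-9 + X)/((2*O)) = (-9 + X)*(1/(2*O)) = (-9 + X)/(2*O))
E = 15/2 (E = (1/2)*(-9 + (-4 + 2*(-1)))/(-1) = (1/2)*(-1)*(-9 + (-4 - 2)) = (1/2)*(-1)*(-9 - 6) = (1/2)*(-1)*(-15) = 15/2 ≈ 7.5000)
(B(A(-3), 9) + E)**2 = (sqrt(-1 + 9) + 15/2)**2 = (sqrt(8) + 15/2)**2 = (2*sqrt(2) + 15/2)**2 = (15/2 + 2*sqrt(2))**2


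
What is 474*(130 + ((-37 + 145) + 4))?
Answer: 114708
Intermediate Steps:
474*(130 + ((-37 + 145) + 4)) = 474*(130 + (108 + 4)) = 474*(130 + 112) = 474*242 = 114708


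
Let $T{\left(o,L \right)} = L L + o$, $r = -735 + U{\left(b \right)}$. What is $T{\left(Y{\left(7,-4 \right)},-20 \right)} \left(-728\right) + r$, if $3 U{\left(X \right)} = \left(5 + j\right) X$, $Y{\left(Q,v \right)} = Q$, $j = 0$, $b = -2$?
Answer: $- \frac{891103}{3} \approx -2.9703 \cdot 10^{5}$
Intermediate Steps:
$U{\left(X \right)} = \frac{5 X}{3}$ ($U{\left(X \right)} = \frac{\left(5 + 0\right) X}{3} = \frac{5 X}{3}$)
$r = - \frac{2215}{3}$ ($r = -735 + \frac{5}{3} \left(-2\right) = -735 - \frac{10}{3} = - \frac{2215}{3} \approx -738.33$)
$T{\left(o,L \right)} = o + L^{2}$ ($T{\left(o,L \right)} = L^{2} + o = o + L^{2}$)
$T{\left(Y{\left(7,-4 \right)},-20 \right)} \left(-728\right) + r = \left(7 + \left(-20\right)^{2}\right) \left(-728\right) - \frac{2215}{3} = \left(7 + 400\right) \left(-728\right) - \frac{2215}{3} = 407 \left(-728\right) - \frac{2215}{3} = -296296 - \frac{2215}{3} = - \frac{891103}{3}$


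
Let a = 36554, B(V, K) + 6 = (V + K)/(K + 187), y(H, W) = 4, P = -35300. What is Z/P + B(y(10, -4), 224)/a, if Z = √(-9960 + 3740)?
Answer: -1/6713 - I*√1555/17650 ≈ -0.00014896 - 0.0022342*I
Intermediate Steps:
Z = 2*I*√1555 (Z = √(-6220) = 2*I*√1555 ≈ 78.867*I)
B(V, K) = -6 + (K + V)/(187 + K) (B(V, K) = -6 + (V + K)/(K + 187) = -6 + (K + V)/(187 + K))
Z/P + B(y(10, -4), 224)/a = (2*I*√1555)/(-35300) + ((-1122 + 4 - 5*224)/(187 + 224))/36554 = (2*I*√1555)*(-1/35300) + ((-1122 + 4 - 1120)/411)*(1/36554) = -I*√1555/17650 + ((1/411)*(-2238))*(1/36554) = -I*√1555/17650 - 746/137*1/36554 = -I*√1555/17650 - 1/6713 = -1/6713 - I*√1555/17650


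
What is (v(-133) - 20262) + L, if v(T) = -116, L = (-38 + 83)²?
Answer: -18353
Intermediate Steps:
L = 2025 (L = 45² = 2025)
(v(-133) - 20262) + L = (-116 - 20262) + 2025 = -20378 + 2025 = -18353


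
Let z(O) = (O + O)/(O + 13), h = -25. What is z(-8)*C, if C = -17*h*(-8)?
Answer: 10880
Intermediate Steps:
z(O) = 2*O/(13 + O) (z(O) = (2*O)/(13 + O) = 2*O/(13 + O))
C = -3400 (C = -17*(-25)*(-8) = 425*(-8) = -3400)
z(-8)*C = (2*(-8)/(13 - 8))*(-3400) = (2*(-8)/5)*(-3400) = (2*(-8)*(1/5))*(-3400) = -16/5*(-3400) = 10880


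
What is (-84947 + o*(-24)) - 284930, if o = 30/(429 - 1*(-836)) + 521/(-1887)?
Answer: -58860152221/159137 ≈ -3.6987e+5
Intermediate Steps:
o = -120491/477411 (o = 30/(429 + 836) + 521*(-1/1887) = 30/1265 - 521/1887 = 30*(1/1265) - 521/1887 = 6/253 - 521/1887 = -120491/477411 ≈ -0.25238)
(-84947 + o*(-24)) - 284930 = (-84947 - 120491/477411*(-24)) - 284930 = (-84947 + 963928/159137) - 284930 = -13517246811/159137 - 284930 = -58860152221/159137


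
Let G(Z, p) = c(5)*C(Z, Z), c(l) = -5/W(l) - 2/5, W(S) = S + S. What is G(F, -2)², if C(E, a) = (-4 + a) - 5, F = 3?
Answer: 729/25 ≈ 29.160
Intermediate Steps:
W(S) = 2*S
c(l) = -⅖ - 5/(2*l) (c(l) = -5*1/(2*l) - 2/5 = -5/(2*l) - 2*⅕ = -5/(2*l) - ⅖ = -⅖ - 5/(2*l))
C(E, a) = -9 + a
G(Z, p) = 81/10 - 9*Z/10 (G(Z, p) = ((⅒)*(-25 - 4*5)/5)*(-9 + Z) = ((⅒)*(⅕)*(-25 - 20))*(-9 + Z) = ((⅒)*(⅕)*(-45))*(-9 + Z) = -9*(-9 + Z)/10 = 81/10 - 9*Z/10)
G(F, -2)² = (81/10 - 9/10*3)² = (81/10 - 27/10)² = (27/5)² = 729/25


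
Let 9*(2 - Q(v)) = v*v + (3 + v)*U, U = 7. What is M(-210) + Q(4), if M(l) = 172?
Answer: 1501/9 ≈ 166.78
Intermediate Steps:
Q(v) = -1/3 - 7*v/9 - v**2/9 (Q(v) = 2 - (v*v + (3 + v)*7)/9 = 2 - (v**2 + (21 + 7*v))/9 = 2 - (21 + v**2 + 7*v)/9 = 2 + (-7/3 - 7*v/9 - v**2/9) = -1/3 - 7*v/9 - v**2/9)
M(-210) + Q(4) = 172 + (-1/3 - 7/9*4 - 1/9*4**2) = 172 + (-1/3 - 28/9 - 1/9*16) = 172 + (-1/3 - 28/9 - 16/9) = 172 - 47/9 = 1501/9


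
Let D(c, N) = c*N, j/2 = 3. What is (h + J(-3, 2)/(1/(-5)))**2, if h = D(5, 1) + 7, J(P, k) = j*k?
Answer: 2304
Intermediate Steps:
j = 6 (j = 2*3 = 6)
J(P, k) = 6*k
D(c, N) = N*c
h = 12 (h = 1*5 + 7 = 5 + 7 = 12)
(h + J(-3, 2)/(1/(-5)))**2 = (12 + (6*2)/(1/(-5)))**2 = (12 + 12/(-1/5))**2 = (12 + 12*(-5))**2 = (12 - 60)**2 = (-48)**2 = 2304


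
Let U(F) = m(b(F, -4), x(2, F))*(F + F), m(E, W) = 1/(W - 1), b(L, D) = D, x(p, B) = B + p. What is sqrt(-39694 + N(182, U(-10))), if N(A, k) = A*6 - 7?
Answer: I*sqrt(38609) ≈ 196.49*I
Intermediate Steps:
m(E, W) = 1/(-1 + W)
U(F) = 2*F/(1 + F) (U(F) = (F + F)/(-1 + (F + 2)) = (2*F)/(-1 + (2 + F)) = (2*F)/(1 + F) = 2*F/(1 + F))
N(A, k) = -7 + 6*A (N(A, k) = 6*A - 7 = -7 + 6*A)
sqrt(-39694 + N(182, U(-10))) = sqrt(-39694 + (-7 + 6*182)) = sqrt(-39694 + (-7 + 1092)) = sqrt(-39694 + 1085) = sqrt(-38609) = I*sqrt(38609)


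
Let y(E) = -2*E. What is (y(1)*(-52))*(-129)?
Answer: -13416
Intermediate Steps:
(y(1)*(-52))*(-129) = (-2*1*(-52))*(-129) = -2*(-52)*(-129) = 104*(-129) = -13416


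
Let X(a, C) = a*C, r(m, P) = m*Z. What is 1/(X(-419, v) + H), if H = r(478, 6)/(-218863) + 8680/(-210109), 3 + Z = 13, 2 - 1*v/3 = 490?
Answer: 45985086067/28207984650823012 ≈ 1.6302e-6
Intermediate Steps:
v = -1464 (v = 6 - 3*490 = 6 - 1470 = -1464)
Z = 10 (Z = -3 + 13 = 10)
r(m, P) = 10*m (r(m, P) = m*10 = 10*m)
X(a, C) = C*a
H = -2904051860/45985086067 (H = (10*478)/(-218863) + 8680/(-210109) = 4780*(-1/218863) + 8680*(-1/210109) = -4780/218863 - 8680/210109 = -2904051860/45985086067 ≈ -0.063152)
1/(X(-419, v) + H) = 1/(-1464*(-419) - 2904051860/45985086067) = 1/(613416 - 2904051860/45985086067) = 1/(28207984650823012/45985086067) = 45985086067/28207984650823012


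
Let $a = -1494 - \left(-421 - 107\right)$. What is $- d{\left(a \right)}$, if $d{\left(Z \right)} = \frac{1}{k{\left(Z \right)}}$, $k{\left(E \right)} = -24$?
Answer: $\frac{1}{24} \approx 0.041667$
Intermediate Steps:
$a = -966$ ($a = -1494 - \left(-421 - 107\right) = -1494 - -528 = -1494 + 528 = -966$)
$d{\left(Z \right)} = - \frac{1}{24}$ ($d{\left(Z \right)} = \frac{1}{-24} = - \frac{1}{24}$)
$- d{\left(a \right)} = \left(-1\right) \left(- \frac{1}{24}\right) = \frac{1}{24}$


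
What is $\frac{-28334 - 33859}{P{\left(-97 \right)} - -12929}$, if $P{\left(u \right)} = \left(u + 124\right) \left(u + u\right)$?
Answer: $- \frac{62193}{7691} \approx -8.0865$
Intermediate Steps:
$P{\left(u \right)} = 2 u \left(124 + u\right)$ ($P{\left(u \right)} = \left(124 + u\right) 2 u = 2 u \left(124 + u\right)$)
$\frac{-28334 - 33859}{P{\left(-97 \right)} - -12929} = \frac{-28334 - 33859}{2 \left(-97\right) \left(124 - 97\right) - -12929} = - \frac{62193}{2 \left(-97\right) 27 + \left(-9923 + 22852\right)} = - \frac{62193}{-5238 + 12929} = - \frac{62193}{7691}$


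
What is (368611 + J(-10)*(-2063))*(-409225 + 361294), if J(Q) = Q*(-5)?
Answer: -12723811191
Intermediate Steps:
J(Q) = -5*Q
(368611 + J(-10)*(-2063))*(-409225 + 361294) = (368611 - 5*(-10)*(-2063))*(-409225 + 361294) = (368611 + 50*(-2063))*(-47931) = (368611 - 103150)*(-47931) = 265461*(-47931) = -12723811191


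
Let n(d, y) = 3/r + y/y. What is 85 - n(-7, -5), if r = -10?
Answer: 843/10 ≈ 84.300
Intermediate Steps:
n(d, y) = 7/10 (n(d, y) = 3/(-10) + y/y = 3*(-⅒) + 1 = -3/10 + 1 = 7/10)
85 - n(-7, -5) = 85 - 1*7/10 = 85 - 7/10 = 843/10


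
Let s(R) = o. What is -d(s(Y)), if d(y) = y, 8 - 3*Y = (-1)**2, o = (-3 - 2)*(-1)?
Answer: -5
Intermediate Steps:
o = 5 (o = -5*(-1) = 5)
Y = 7/3 (Y = 8/3 - 1/3*(-1)**2 = 8/3 - 1/3*1 = 8/3 - 1/3 = 7/3 ≈ 2.3333)
s(R) = 5
-d(s(Y)) = -1*5 = -5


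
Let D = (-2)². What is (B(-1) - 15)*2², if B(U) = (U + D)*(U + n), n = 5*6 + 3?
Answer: 324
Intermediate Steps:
D = 4
n = 33 (n = 30 + 3 = 33)
B(U) = (4 + U)*(33 + U) (B(U) = (U + 4)*(U + 33) = (4 + U)*(33 + U))
(B(-1) - 15)*2² = ((132 + (-1)² + 37*(-1)) - 15)*2² = ((132 + 1 - 37) - 15)*4 = (96 - 15)*4 = 81*4 = 324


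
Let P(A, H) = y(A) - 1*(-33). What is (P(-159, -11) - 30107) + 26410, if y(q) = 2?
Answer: -3662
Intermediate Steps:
P(A, H) = 35 (P(A, H) = 2 - 1*(-33) = 2 + 33 = 35)
(P(-159, -11) - 30107) + 26410 = (35 - 30107) + 26410 = -30072 + 26410 = -3662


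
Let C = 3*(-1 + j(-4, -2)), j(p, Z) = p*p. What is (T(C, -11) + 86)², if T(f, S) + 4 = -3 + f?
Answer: 15376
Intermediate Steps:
j(p, Z) = p²
C = 45 (C = 3*(-1 + (-4)²) = 3*(-1 + 16) = 3*15 = 45)
T(f, S) = -7 + f (T(f, S) = -4 + (-3 + f) = -7 + f)
(T(C, -11) + 86)² = ((-7 + 45) + 86)² = (38 + 86)² = 124² = 15376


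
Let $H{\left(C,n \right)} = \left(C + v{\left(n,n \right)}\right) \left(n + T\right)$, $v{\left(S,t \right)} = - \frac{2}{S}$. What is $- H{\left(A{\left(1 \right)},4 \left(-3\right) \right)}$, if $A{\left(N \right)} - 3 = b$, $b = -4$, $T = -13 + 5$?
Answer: $- \frac{50}{3} \approx -16.667$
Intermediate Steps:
$T = -8$
$A{\left(N \right)} = -1$ ($A{\left(N \right)} = 3 - 4 = -1$)
$H{\left(C,n \right)} = \left(-8 + n\right) \left(C - \frac{2}{n}\right)$ ($H{\left(C,n \right)} = \left(C - \frac{2}{n}\right) \left(n - 8\right) = \left(C - \frac{2}{n}\right) \left(-8 + n\right) = \left(-8 + n\right) \left(C - \frac{2}{n}\right)$)
$- H{\left(A{\left(1 \right)},4 \left(-3\right) \right)} = - (-2 - -8 + \frac{16}{4 \left(-3\right)} - 4 \left(-3\right)) = - (-2 + 8 + \frac{16}{-12} - -12) = - (-2 + 8 + 16 \left(- \frac{1}{12}\right) + 12) = - (-2 + 8 - \frac{4}{3} + 12) = \left(-1\right) \frac{50}{3} = - \frac{50}{3}$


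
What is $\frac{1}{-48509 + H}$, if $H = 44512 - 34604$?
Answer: $- \frac{1}{38601} \approx -2.5906 \cdot 10^{-5}$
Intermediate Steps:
$H = 9908$
$\frac{1}{-48509 + H} = \frac{1}{-48509 + 9908} = \frac{1}{-38601} = - \frac{1}{38601}$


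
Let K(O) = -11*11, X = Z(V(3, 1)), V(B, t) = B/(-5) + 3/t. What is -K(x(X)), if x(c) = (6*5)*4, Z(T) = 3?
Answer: 121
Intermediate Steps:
V(B, t) = 3/t - B/5 (V(B, t) = B*(-⅕) + 3/t = -B/5 + 3/t = 3/t - B/5)
X = 3
x(c) = 120 (x(c) = 30*4 = 120)
K(O) = -121
-K(x(X)) = -1*(-121) = 121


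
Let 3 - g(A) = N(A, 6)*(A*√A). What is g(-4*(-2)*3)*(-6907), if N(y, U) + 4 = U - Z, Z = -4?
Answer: -20721 + 1989216*√6 ≈ 4.8518e+6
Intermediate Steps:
N(y, U) = U (N(y, U) = -4 + (U - 1*(-4)) = -4 + (U + 4) = -4 + (4 + U) = U)
g(A) = 3 - 6*A^(3/2) (g(A) = 3 - 6*A*√A = 3 - 6*A^(3/2))
g(-4*(-2)*3)*(-6907) = (3 - 6*3*√3*(16*√2))*(-6907) = (3 - 6*48*√6)*(-6907) = (3 - 288*√6)*(-6907) = -20721 + 1989216*√6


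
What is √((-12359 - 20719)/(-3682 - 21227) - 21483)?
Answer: I*√4102333429/437 ≈ 146.57*I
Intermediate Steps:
√((-12359 - 20719)/(-3682 - 21227) - 21483) = √(-33078/(-24909) - 21483) = √(-33078*(-1/24909) - 21483) = √(11026/8303 - 21483) = √(-178362323/8303) = I*√4102333429/437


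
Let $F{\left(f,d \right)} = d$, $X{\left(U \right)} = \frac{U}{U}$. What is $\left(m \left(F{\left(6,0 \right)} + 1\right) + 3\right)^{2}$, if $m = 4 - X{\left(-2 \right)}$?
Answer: $36$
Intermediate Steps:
$X{\left(U \right)} = 1$
$m = 3$ ($m = 4 - 1 = 3$)
$\left(m \left(F{\left(6,0 \right)} + 1\right) + 3\right)^{2} = \left(3 \left(0 + 1\right) + 3\right)^{2} = \left(3 \cdot 1 + 3\right)^{2} = \left(3 + 3\right)^{2} = 6^{2} = 36$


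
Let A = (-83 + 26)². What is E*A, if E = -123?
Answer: -399627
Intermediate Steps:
A = 3249 (A = (-57)² = 3249)
E*A = -123*3249 = -399627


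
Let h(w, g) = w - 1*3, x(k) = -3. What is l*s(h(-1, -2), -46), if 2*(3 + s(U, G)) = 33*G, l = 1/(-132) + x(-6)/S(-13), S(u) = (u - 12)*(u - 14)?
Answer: 15113/1650 ≈ 9.1594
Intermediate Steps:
S(u) = (-14 + u)*(-12 + u) (S(u) = (-12 + u)*(-14 + u) = (-14 + u)*(-12 + u))
h(w, g) = -3 + w (h(w, g) = w - 3 = -3 + w)
l = -119/9900 (l = 1/(-132) - 3/(168 + (-13)**2 - 26*(-13)) = 1*(-1/132) - 3/(168 + 169 + 338) = -1/132 - 3/675 = -1/132 - 3*1/675 = -1/132 - 1/225 = -119/9900 ≈ -0.012020)
s(U, G) = -3 + 33*G/2 (s(U, G) = -3 + (33*G)/2 = -3 + 33*G/2)
l*s(h(-1, -2), -46) = -119*(-3 + (33/2)*(-46))/9900 = -119*(-3 - 759)/9900 = -119/9900*(-762) = 15113/1650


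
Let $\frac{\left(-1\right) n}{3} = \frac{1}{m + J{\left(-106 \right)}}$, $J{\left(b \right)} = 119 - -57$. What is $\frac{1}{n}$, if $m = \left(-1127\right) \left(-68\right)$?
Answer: $-25604$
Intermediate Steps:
$m = 76636$
$J{\left(b \right)} = 176$ ($J{\left(b \right)} = 119 + 57 = 176$)
$n = - \frac{1}{25604}$ ($n = - \frac{3}{76636 + 176} = - \frac{3}{76812} = \left(-3\right) \frac{1}{76812} = - \frac{1}{25604} \approx -3.9056 \cdot 10^{-5}$)
$\frac{1}{n} = \frac{1}{- \frac{1}{25604}} = -25604$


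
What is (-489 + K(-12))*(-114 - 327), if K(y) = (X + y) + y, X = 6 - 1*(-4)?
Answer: 221823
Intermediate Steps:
X = 10 (X = 6 + 4 = 10)
K(y) = 10 + 2*y (K(y) = (10 + y) + y = 10 + 2*y)
(-489 + K(-12))*(-114 - 327) = (-489 + (10 + 2*(-12)))*(-114 - 327) = (-489 + (10 - 24))*(-441) = (-489 - 14)*(-441) = -503*(-441) = 221823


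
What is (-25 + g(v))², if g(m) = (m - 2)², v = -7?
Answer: 3136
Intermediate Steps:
g(m) = (-2 + m)²
(-25 + g(v))² = (-25 + (-2 - 7)²)² = (-25 + (-9)²)² = (-25 + 81)² = 56² = 3136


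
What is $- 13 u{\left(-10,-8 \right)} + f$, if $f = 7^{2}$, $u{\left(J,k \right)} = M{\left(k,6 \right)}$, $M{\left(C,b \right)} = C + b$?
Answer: $75$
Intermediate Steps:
$u{\left(J,k \right)} = 6 + k$ ($u{\left(J,k \right)} = k + 6 = 6 + k$)
$f = 49$
$- 13 u{\left(-10,-8 \right)} + f = - 13 \left(6 - 8\right) + 49 = \left(-13\right) \left(-2\right) + 49 = 26 + 49 = 75$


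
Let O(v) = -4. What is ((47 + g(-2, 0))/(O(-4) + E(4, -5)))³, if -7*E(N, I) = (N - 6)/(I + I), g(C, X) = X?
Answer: -42875/27 ≈ -1588.0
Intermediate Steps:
E(N, I) = -(-6 + N)/(14*I) (E(N, I) = -(N - 6)/(7*(I + I)) = -(-6 + N)/(7*(2*I)) = -(-6 + N)*1/(2*I)/7 = -(-6 + N)/(14*I))
((47 + g(-2, 0))/(O(-4) + E(4, -5)))³ = ((47 + 0)/(-4 + (1/14)*(6 - 1*4)/(-5)))³ = (47/(-4 + (1/14)*(-⅕)*(6 - 4)))³ = (47/(-4 + (1/14)*(-⅕)*2))³ = (47/(-4 - 1/35))³ = (47/(-141/35))³ = (47*(-35/141))³ = (-35/3)³ = -42875/27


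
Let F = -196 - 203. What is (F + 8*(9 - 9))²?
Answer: 159201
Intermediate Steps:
F = -399
(F + 8*(9 - 9))² = (-399 + 8*(9 - 9))² = (-399 + 8*0)² = (-399 + 0)² = (-399)² = 159201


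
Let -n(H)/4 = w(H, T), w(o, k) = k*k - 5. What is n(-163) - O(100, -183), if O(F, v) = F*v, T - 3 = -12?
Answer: 17996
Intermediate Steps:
T = -9 (T = 3 - 12 = -9)
w(o, k) = -5 + k² (w(o, k) = k² - 5 = -5 + k²)
n(H) = -304 (n(H) = -4*(-5 + (-9)²) = -4*(-5 + 81) = -4*76 = -304)
n(-163) - O(100, -183) = -304 - 100*(-183) = -304 - 1*(-18300) = -304 + 18300 = 17996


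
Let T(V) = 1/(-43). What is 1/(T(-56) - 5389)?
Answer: -43/231728 ≈ -0.00018556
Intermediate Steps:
T(V) = -1/43
1/(T(-56) - 5389) = 1/(-1/43 - 5389) = 1/(-231728/43) = -43/231728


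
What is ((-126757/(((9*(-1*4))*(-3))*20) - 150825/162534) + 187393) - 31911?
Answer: 9094112082307/58512240 ≈ 1.5542e+5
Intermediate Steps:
((-126757/(((9*(-1*4))*(-3))*20) - 150825/162534) + 187393) - 31911 = ((-126757/(((9*(-4))*(-3))*20) - 150825*1/162534) + 187393) - 31911 = ((-126757/(-36*(-3)*20) - 50275/54178) + 187393) - 31911 = ((-126757/(108*20) - 50275/54178) + 187393) - 31911 = ((-126757/2160 - 50275/54178) + 187393) - 31911 = (-3488017373/58512240 + 187393) - 31911 = 10961296172947/58512240 - 31911 = 9094112082307/58512240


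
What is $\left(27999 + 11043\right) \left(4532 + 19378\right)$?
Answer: $933494220$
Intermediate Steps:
$\left(27999 + 11043\right) \left(4532 + 19378\right) = 39042 \cdot 23910 = 933494220$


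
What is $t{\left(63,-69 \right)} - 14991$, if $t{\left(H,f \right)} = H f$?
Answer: $-19338$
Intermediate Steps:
$t{\left(63,-69 \right)} - 14991 = 63 \left(-69\right) - 14991 = -4347 - 14991 = -19338$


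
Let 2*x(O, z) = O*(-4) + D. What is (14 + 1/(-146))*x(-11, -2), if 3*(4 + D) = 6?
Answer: 42903/146 ≈ 293.86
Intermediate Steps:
D = -2 (D = -4 + (⅓)*6 = -4 + 2 = -2)
x(O, z) = -1 - 2*O (x(O, z) = (O*(-4) - 2)/2 = (-4*O - 2)/2 = (-2 - 4*O)/2 = -1 - 2*O)
(14 + 1/(-146))*x(-11, -2) = (14 + 1/(-146))*(-1 - 2*(-11)) = (14 - 1/146)*(-1 + 22) = (2043/146)*21 = 42903/146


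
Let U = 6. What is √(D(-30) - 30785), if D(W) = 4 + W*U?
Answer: I*√30961 ≈ 175.96*I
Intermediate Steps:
D(W) = 4 + 6*W (D(W) = 4 + W*6 = 4 + 6*W)
√(D(-30) - 30785) = √((4 + 6*(-30)) - 30785) = √((4 - 180) - 30785) = √(-176 - 30785) = √(-30961) = I*√30961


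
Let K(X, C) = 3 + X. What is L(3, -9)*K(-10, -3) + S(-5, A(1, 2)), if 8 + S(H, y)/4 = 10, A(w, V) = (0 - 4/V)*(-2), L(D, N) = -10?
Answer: 78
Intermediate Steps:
A(w, V) = 8/V (A(w, V) = -4/V*(-2) = 8/V)
S(H, y) = 8 (S(H, y) = -32 + 4*10 = -32 + 40 = 8)
L(3, -9)*K(-10, -3) + S(-5, A(1, 2)) = -10*(3 - 10) + 8 = -10*(-7) + 8 = 70 + 8 = 78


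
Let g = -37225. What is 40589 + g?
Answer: 3364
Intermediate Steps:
40589 + g = 40589 - 37225 = 3364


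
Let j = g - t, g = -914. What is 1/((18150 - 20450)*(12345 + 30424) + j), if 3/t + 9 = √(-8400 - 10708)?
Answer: -1887614523019/185683912007517165097 - 6*I*√4777/185683912007517165097 ≈ -1.0166e-8 - 2.2333e-18*I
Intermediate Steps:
t = 3/(-9 + 2*I*√4777) (t = 3/(-9 + √(-8400 - 10708)) = 3/(-9 + √(-19108)) = 3/(-9 + 2*I*√4777) ≈ -0.0014071 - 0.021611*I)
j = -17538719/19189 + 6*I*√4777/19189 (j = -914 - (-27/19189 - 6*I*√4777/19189) = -914 + (27/19189 + 6*I*√4777/19189) = -17538719/19189 + 6*I*√4777/19189 ≈ -914.0 + 0.021611*I)
1/((18150 - 20450)*(12345 + 30424) + j) = 1/((18150 - 20450)*(12345 + 30424) + (-17538719/19189 + 6*I*√4777/19189)) = 1/(-2300*42769 + (-17538719/19189 + 6*I*√4777/19189)) = 1/(-98368700 + (-17538719/19189 + 6*I*√4777/19189)) = 1/(-1887614523019/19189 + 6*I*√4777/19189)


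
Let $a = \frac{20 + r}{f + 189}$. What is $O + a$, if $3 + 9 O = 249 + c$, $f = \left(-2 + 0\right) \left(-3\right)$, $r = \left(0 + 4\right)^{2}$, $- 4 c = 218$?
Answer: $\frac{25111}{1170} \approx 21.462$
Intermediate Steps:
$c = - \frac{109}{2}$ ($c = \left(- \frac{1}{4}\right) 218 = - \frac{109}{2} \approx -54.5$)
$r = 16$ ($r = 4^{2} = 16$)
$f = 6$ ($f = \left(-2\right) \left(-3\right) = 6$)
$O = \frac{383}{18}$ ($O = - \frac{1}{3} + \frac{249 - \frac{109}{2}}{9} = - \frac{1}{3} + \frac{1}{9} \cdot \frac{389}{2} = - \frac{1}{3} + \frac{389}{18} = \frac{383}{18} \approx 21.278$)
$a = \frac{12}{65}$ ($a = \frac{20 + 16}{6 + 189} = \frac{36}{195} = 36 \cdot \frac{1}{195} = \frac{12}{65} \approx 0.18462$)
$O + a = \frac{383}{18} + \frac{12}{65} = \frac{25111}{1170}$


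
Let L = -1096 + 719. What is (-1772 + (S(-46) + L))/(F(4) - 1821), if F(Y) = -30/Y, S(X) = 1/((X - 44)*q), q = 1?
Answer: 193411/164565 ≈ 1.1753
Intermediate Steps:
S(X) = 1/(-44 + X) (S(X) = 1/((X - 44)*1) = 1/(-44 + X))
L = -377
(-1772 + (S(-46) + L))/(F(4) - 1821) = (-1772 + (1/(-44 - 46) - 377))/(-30/4 - 1821) = (-1772 + (1/(-90) - 377))/(-30*1/4 - 1821) = (-1772 + (-1/90 - 377))/(-15/2 - 1821) = (-1772 - 33931/90)/(-3657/2) = -193411/90*(-2/3657) = 193411/164565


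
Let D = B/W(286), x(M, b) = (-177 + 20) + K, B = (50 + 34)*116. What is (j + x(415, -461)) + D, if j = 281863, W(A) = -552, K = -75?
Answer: 6477107/23 ≈ 2.8161e+5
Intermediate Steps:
B = 9744 (B = 84*116 = 9744)
x(M, b) = -232 (x(M, b) = (-177 + 20) - 75 = -157 - 75 = -232)
D = -406/23 (D = 9744/(-552) = 9744*(-1/552) = -406/23 ≈ -17.652)
(j + x(415, -461)) + D = (281863 - 232) - 406/23 = 281631 - 406/23 = 6477107/23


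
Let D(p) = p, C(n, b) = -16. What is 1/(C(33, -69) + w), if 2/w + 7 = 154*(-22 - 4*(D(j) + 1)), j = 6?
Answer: -7707/123314 ≈ -0.062499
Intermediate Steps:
w = -2/7707 (w = 2/(-7 + 154*(-22 - 4*(6 + 1))) = 2/(-7 + 154*(-22 - 4*7)) = 2/(-7 + 154*(-22 - 28)) = 2/(-7 + 154*(-50)) = 2/(-7 - 7700) = 2/(-7707) = 2*(-1/7707) = -2/7707 ≈ -0.00025950)
1/(C(33, -69) + w) = 1/(-16 - 2/7707) = 1/(-123314/7707) = -7707/123314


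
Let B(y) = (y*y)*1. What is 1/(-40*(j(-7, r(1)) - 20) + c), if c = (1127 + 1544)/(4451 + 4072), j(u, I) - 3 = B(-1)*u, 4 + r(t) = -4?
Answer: 8523/8184751 ≈ 0.0010413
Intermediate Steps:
B(y) = y² (B(y) = y²*1 = y²)
r(t) = -8 (r(t) = -4 - 4 = -8)
j(u, I) = 3 + u (j(u, I) = 3 + (-1)²*u = 3 + 1*u = 3 + u)
c = 2671/8523 ≈ 0.31339
1/(-40*(j(-7, r(1)) - 20) + c) = 1/(-40*((3 - 7) - 20) + 2671/8523) = 1/(-40*(-4 - 20) + 2671/8523) = 1/(-40*(-24) + 2671/8523) = 1/(960 + 2671/8523) = 1/(8184751/8523) = 8523/8184751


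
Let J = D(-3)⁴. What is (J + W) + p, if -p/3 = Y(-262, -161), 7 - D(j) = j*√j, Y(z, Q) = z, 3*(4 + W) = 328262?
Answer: 316184/3 + 1848*I*√3 ≈ 1.0539e+5 + 3200.8*I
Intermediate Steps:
W = 328250/3 (W = -4 + (⅓)*328262 = -4 + 328262/3 = 328250/3 ≈ 1.0942e+5)
D(j) = 7 - j^(3/2) (D(j) = 7 - j*√j = 7 - j^(3/2))
J = (7 + 3*I*√3)⁴ (J = (7 - (-3)^(3/2))⁴ = (7 - (-3)*I*√3)⁴ = (7 + 3*I*√3)⁴ ≈ -4808.0 + 3200.8*I)
p = 786 (p = -3*(-262) = 786)
(J + W) + p = ((-4808 + 1848*I*√3) + 328250/3) + 786 = (313826/3 + 1848*I*√3) + 786 = 316184/3 + 1848*I*√3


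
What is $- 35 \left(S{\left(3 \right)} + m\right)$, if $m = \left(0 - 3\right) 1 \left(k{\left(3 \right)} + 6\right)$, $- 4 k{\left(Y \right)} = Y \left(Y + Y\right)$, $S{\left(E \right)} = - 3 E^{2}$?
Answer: $\frac{2205}{2} \approx 1102.5$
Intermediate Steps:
$k{\left(Y \right)} = - \frac{Y^{2}}{2}$ ($k{\left(Y \right)} = - \frac{Y \left(Y + Y\right)}{4} = - \frac{Y 2 Y}{4} = - \frac{2 Y^{2}}{4} = - \frac{Y^{2}}{2}$)
$m = - \frac{9}{2}$ ($m = \left(0 - 3\right) 1 \left(- \frac{3^{2}}{2} + 6\right) = \left(-3\right) 1 \left(\left(- \frac{1}{2}\right) 9 + 6\right) = - 3 \left(- \frac{9}{2} + 6\right) = \left(-3\right) \frac{3}{2} = - \frac{9}{2} \approx -4.5$)
$- 35 \left(S{\left(3 \right)} + m\right) = - 35 \left(- 3 \cdot 3^{2} - \frac{9}{2}\right) = - 35 \left(\left(-3\right) 9 - \frac{9}{2}\right) = - 35 \left(-27 - \frac{9}{2}\right) = \left(-35\right) \left(- \frac{63}{2}\right) = \frac{2205}{2}$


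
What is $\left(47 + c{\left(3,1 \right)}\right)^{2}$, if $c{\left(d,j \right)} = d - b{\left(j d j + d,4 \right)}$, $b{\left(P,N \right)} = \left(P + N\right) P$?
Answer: $100$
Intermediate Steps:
$b{\left(P,N \right)} = P \left(N + P\right)$ ($b{\left(P,N \right)} = \left(N + P\right) P = P \left(N + P\right)$)
$c{\left(d,j \right)} = d - \left(d + d j^{2}\right) \left(4 + d + d j^{2}\right)$ ($c{\left(d,j \right)} = d - \left(j d j + d\right) \left(4 + \left(j d j + d\right)\right) = d - \left(d j j + d\right) \left(4 + \left(d j j + d\right)\right) = d - \left(d j^{2} + d\right) \left(4 + \left(d j^{2} + d\right)\right) = d - \left(d + d j^{2}\right) \left(4 + \left(d + d j^{2}\right)\right) = d - \left(d + d j^{2}\right) \left(4 + d + d j^{2}\right)$)
$\left(47 + c{\left(3,1 \right)}\right)^{2} = \left(47 + 3 \left(1 - \left(1 + 1^{2}\right) \left(4 + 3 \left(1 + 1^{2}\right)\right)\right)\right)^{2} = \left(47 + 3 \left(1 - \left(1 + 1\right) \left(4 + 3 \left(1 + 1\right)\right)\right)\right)^{2} = \left(47 + 3 \left(1 - 2 \left(4 + 3 \cdot 2\right)\right)\right)^{2} = \left(47 + 3 \left(1 - 2 \left(4 + 6\right)\right)\right)^{2} = \left(47 + 3 \left(1 - 2 \cdot 10\right)\right)^{2} = \left(47 + 3 \left(1 - 20\right)\right)^{2} = \left(47 + 3 \left(-19\right)\right)^{2} = \left(47 - 57\right)^{2} = \left(-10\right)^{2} = 100$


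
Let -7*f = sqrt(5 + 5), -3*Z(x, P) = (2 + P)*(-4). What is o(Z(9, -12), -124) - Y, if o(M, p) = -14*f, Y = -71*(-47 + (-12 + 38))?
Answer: -1491 + 2*sqrt(10) ≈ -1484.7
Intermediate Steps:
Z(x, P) = 8/3 + 4*P/3 (Z(x, P) = -(2 + P)*(-4)/3 = -(-8 - 4*P)/3 = 8/3 + 4*P/3)
f = -sqrt(10)/7 (f = -sqrt(5 + 5)/7 = -sqrt(10)/7 ≈ -0.45175)
Y = 1491 (Y = -71*(-47 + 26) = -71*(-21) = 1491)
o(M, p) = 2*sqrt(10) (o(M, p) = -(-2)*sqrt(10) = 2*sqrt(10))
o(Z(9, -12), -124) - Y = 2*sqrt(10) - 1*1491 = 2*sqrt(10) - 1491 = -1491 + 2*sqrt(10)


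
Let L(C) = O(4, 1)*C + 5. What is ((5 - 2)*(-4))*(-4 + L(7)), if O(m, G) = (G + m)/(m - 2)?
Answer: -222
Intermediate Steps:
O(m, G) = (G + m)/(-2 + m)
L(C) = 5 + 5*C/2 (L(C) = ((1 + 4)/(-2 + 4))*C + 5 = (5/2)*C + 5 = ((½)*5)*C + 5 = 5*C/2 + 5 = 5 + 5*C/2)
((5 - 2)*(-4))*(-4 + L(7)) = ((5 - 2)*(-4))*(-4 + (5 + (5/2)*7)) = (3*(-4))*(-4 + (5 + 35/2)) = -12*(-4 + 45/2) = -12*37/2 = -222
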